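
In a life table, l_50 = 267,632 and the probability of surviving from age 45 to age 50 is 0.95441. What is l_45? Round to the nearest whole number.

l_45 = l_50 / p = 267,632 / 0.95441 = 280416.

280416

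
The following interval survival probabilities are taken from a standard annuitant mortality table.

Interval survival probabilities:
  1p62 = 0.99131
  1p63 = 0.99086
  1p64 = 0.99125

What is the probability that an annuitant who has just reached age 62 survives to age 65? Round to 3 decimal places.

The overall survival probability is 0.99131 × 0.99086 × 0.99125.
= 0.973655.

0.974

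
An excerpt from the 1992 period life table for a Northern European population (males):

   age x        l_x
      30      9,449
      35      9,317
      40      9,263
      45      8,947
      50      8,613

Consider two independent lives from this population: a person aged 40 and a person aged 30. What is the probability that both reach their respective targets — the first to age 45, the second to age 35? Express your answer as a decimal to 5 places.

p₁ = l_45/l_40 = 8,947/9,263 = 0.965886; p₂ = l_35/l_30 = 9,317/9,449 = 0.986030.
P(both) = p₁ × p₂ = 0.965886 × 0.986030 = 0.952393.

0.95239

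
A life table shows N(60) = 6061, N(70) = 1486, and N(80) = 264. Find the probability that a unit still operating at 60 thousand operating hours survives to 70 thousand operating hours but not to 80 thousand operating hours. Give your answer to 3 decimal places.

This is the probability of reaching 70 but not 80, conditional on being operational at 60: (N(70) − N(80)) / N(60).
= (1486 − 264) / 6061 = 1222 / 6061 = 0.201617.

0.202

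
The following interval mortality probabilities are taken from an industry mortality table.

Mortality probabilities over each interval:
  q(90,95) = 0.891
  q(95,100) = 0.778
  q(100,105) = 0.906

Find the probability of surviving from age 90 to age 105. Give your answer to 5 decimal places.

P(survive 90→105) = (1 − 0.891) × (1 − 0.778) × (1 − 0.906).
= 0.109 × 0.222 × 0.094 = 0.002275.

0.00227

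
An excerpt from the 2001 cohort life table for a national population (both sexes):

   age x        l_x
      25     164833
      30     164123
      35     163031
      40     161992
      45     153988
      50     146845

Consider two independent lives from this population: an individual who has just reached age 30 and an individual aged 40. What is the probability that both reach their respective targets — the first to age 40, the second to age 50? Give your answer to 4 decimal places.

0.8947

p₁ = l_40/l_30 = 161992/164123 = 0.987016; p₂ = l_50/l_40 = 146845/161992 = 0.906495.
P(both) = p₁ × p₂ = 0.987016 × 0.906495 = 0.894725.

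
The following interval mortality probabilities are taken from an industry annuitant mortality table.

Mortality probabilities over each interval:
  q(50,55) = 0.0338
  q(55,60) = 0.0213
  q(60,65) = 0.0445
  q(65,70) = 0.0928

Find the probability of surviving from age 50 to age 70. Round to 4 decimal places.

Chaining the interval survival probabilities: (1 − 0.0338) × (1 − 0.0213) × (1 − 0.0445) × (1 − 0.0928).
= 0.9662 × 0.9787 × 0.9555 × 0.9072 = 0.819691.

0.8197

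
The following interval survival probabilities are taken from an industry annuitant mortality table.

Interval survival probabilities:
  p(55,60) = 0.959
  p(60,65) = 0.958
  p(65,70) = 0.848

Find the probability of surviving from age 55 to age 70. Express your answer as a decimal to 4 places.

0.7791

Survival from 55 to 70 is the product of surviving each interval: 0.959 × 0.958 × 0.848.
= 0.779076.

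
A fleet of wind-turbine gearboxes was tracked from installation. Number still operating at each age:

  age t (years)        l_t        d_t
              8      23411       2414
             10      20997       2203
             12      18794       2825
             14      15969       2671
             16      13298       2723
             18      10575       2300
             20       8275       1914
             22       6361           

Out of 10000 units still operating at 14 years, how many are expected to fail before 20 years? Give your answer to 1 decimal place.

The relevant probability is 1 − 8275/15969 = 0.481809.
Expected number = 10000 × 0.481809 = 4818.1.

4818.1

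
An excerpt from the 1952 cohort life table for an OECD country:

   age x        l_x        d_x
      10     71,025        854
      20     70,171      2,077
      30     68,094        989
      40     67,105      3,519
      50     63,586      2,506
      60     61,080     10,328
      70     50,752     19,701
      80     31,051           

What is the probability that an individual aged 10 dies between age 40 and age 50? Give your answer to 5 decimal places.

This is the probability of reaching 40 but not 50, conditional on being alive at 10: (l_40 − l_50) / l_10.
= (67,105 − 63,586) / 71,025 = 3,519 / 71,025 = 0.049546.

0.04955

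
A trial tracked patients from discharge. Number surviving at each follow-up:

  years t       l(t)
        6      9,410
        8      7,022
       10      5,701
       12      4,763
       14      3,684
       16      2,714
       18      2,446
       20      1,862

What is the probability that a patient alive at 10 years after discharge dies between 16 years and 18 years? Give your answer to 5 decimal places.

0.04701

This is the probability of reaching 16 but not 18, conditional on being alive at 10: (l(16) − l(18)) / l(10).
= (2,714 − 2,446) / 5,701 = 268 / 5,701 = 0.047009.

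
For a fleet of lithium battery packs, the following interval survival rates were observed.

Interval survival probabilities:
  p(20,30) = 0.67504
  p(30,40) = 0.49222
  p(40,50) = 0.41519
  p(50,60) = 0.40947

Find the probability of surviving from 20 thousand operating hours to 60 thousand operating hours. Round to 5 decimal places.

0.05649

P(survive 20→60) = 0.67504 × 0.49222 × 0.41519 × 0.40947.
= 0.056488.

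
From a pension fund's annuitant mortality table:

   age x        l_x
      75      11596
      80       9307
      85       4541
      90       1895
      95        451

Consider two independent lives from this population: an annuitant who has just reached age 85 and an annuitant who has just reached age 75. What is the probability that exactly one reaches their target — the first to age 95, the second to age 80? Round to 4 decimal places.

p₁ = l_95/l_85 = 451/4541 = 0.099317; p₂ = l_80/l_75 = 9307/11596 = 0.802604.
P(exactly one) = p₁(1−p₂) + (1−p₁)p₂ = 0.019605 + 0.722892 = 0.742497.

0.7425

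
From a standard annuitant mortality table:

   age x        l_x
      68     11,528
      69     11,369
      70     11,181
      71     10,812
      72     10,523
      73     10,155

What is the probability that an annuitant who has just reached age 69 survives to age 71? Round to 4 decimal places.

0.9510

We want 2p69 = l_71/l_69.
The conditional survival probability is l_71/l_69 = 10,812/11,369 = 0.951007.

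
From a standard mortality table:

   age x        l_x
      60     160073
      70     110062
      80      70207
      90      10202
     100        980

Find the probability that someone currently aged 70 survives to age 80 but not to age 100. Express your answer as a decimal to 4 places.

We want 10|20q70 = (l_80 − l_100)/l_70.
This is the probability of reaching 80 but not 100, conditional on being alive at 70: (l_80 − l_100) / l_70.
= (70207 − 980) / 110062 = 69227 / 110062 = 0.628982.

0.6290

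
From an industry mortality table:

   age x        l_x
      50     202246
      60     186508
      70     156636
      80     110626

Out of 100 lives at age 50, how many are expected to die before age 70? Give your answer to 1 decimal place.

The relevant probability is 1 − 156636/202246 = 0.225517.
Expected number = 100 × 0.225517 = 22.6.

22.6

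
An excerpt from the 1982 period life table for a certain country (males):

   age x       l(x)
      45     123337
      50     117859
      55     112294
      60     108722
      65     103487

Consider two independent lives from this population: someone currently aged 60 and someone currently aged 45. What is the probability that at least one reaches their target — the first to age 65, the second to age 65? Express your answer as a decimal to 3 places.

p₁ = l(65)/l(60) = 103487/108722 = 0.951850; p₂ = l(65)/l(45) = 103487/123337 = 0.839059.
P(at least one) = 1 − (1−p₁)(1−p₂) = 1 − 0.048150 × 0.160941 = 0.992251.

0.992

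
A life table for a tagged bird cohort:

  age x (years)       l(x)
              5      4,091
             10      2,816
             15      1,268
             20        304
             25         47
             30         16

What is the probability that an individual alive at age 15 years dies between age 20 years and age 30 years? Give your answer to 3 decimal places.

0.227

This is the probability of reaching 20 but not 30, conditional on being alive at 15: (l(20) − l(30)) / l(15).
= (304 − 16) / 1,268 = 288 / 1,268 = 0.227129.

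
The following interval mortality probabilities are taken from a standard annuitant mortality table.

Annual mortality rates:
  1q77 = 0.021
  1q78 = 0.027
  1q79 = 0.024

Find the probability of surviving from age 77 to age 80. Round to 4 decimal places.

0.9297

The overall survival probability is (1 − 0.021) × (1 − 0.027) × (1 − 0.024).
= 0.979 × 0.973 × 0.976 = 0.929705.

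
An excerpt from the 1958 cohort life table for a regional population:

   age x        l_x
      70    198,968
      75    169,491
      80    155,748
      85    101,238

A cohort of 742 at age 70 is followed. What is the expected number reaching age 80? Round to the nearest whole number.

581

The relevant probability is 155,748/198,968 = 0.782779.
Expected number = 742 × 0.782779 = 581.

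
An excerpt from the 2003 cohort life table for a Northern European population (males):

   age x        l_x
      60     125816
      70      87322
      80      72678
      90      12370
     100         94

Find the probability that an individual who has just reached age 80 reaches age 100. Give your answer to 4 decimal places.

0.0013

We want 20p80 = l_100/l_80.
The conditional survival probability is l_100/l_80 = 94/72678 = 0.001293.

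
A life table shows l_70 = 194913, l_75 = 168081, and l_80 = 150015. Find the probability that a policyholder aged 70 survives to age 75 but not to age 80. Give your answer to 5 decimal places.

0.09269

This is the probability of reaching 75 but not 80, conditional on being alive at 70: (l_75 − l_80) / l_70.
= (168081 − 150015) / 194913 = 18066 / 194913 = 0.092688.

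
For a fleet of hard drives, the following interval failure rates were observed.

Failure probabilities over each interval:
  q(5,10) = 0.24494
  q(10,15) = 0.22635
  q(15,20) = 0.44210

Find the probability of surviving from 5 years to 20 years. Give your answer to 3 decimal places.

0.326

Chaining the interval survival probabilities: (1 − 0.24494) × (1 − 0.22635) × (1 − 0.44210).
= 0.75506 × 0.77365 × 0.55790 = 0.325898.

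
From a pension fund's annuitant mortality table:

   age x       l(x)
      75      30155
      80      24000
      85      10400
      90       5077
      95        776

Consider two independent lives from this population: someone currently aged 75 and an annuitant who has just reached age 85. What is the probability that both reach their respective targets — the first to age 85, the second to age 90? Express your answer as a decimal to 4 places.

0.1684

p₁ = l(85)/l(75) = 10400/30155 = 0.344885; p₂ = l(90)/l(85) = 5077/10400 = 0.488173.
P(both) = p₁ × p₂ = 0.344885 × 0.488173 = 0.168364.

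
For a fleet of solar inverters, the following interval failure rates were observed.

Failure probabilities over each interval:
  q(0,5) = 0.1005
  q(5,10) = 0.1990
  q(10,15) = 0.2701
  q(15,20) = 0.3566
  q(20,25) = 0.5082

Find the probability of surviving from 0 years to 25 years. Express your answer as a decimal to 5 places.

The overall survival probability is (1 − 0.1005) × (1 − 0.1990) × (1 − 0.2701) × (1 − 0.3566) × (1 − 0.5082).
= 0.8995 × 0.8010 × 0.7299 × 0.6434 × 0.4918 = 0.166405.

0.16641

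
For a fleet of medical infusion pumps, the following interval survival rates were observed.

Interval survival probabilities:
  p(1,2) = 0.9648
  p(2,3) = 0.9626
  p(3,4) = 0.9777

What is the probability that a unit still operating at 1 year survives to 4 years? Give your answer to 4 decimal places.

Chaining the interval survival probabilities: 0.9648 × 0.9626 × 0.9777.
= 0.908006.

0.9080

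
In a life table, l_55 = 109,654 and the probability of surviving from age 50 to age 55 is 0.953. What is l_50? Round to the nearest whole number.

l_50 = l_55 / p = 109,654 / 0.953 = 115062.

115062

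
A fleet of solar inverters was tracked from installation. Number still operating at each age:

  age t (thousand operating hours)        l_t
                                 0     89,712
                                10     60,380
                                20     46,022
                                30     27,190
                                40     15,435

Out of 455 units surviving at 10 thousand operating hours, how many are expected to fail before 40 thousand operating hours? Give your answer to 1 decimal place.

338.7

The relevant probability is 1 − 15,435/60,380 = 0.744369.
Expected number = 455 × 0.744369 = 338.7.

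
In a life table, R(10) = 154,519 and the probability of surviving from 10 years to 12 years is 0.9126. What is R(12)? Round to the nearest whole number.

R(12) = R(10) × p = 154,519 × 0.9126 = 141014.

141014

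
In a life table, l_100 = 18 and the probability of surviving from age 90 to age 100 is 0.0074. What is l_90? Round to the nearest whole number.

2432

l_90 = l_100 / p = 18 / 0.0074 = 2432.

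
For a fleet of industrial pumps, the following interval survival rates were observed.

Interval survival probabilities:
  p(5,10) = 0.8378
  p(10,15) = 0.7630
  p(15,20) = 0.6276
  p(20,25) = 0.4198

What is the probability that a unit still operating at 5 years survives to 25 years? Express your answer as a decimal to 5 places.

0.16842

P(survive 5→25) = 0.8378 × 0.7630 × 0.6276 × 0.4198.
= 0.168419.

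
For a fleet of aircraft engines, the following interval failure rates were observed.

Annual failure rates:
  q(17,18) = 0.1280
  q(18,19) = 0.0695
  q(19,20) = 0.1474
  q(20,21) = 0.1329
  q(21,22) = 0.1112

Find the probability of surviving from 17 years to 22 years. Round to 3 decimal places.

0.533

Chaining the interval survival probabilities: (1 − 0.1280) × (1 − 0.0695) × (1 − 0.1474) × (1 − 0.1329) × (1 − 0.1112).
= 0.8720 × 0.9305 × 0.8526 × 0.8671 × 0.8888 = 0.533152.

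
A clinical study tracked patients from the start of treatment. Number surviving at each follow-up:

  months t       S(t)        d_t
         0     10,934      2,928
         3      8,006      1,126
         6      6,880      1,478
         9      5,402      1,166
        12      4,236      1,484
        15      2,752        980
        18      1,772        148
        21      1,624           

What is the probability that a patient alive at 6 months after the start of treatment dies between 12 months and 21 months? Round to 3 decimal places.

This is the probability of reaching 12 but not 21, conditional on being alive at 6: (S(12) − S(21)) / S(6).
= (4,236 − 1,624) / 6,880 = 2,612 / 6,880 = 0.379651.

0.380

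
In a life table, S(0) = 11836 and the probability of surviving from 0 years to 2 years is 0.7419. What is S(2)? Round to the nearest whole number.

8781

S(2) = S(0) × p = 11836 × 0.7419 = 8781.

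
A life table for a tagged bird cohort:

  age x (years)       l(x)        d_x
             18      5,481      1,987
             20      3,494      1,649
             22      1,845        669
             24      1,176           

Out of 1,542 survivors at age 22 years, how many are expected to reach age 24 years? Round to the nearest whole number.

983

The relevant probability is 1,176/1,845 = 0.637398.
Expected number = 1,542 × 0.637398 = 983.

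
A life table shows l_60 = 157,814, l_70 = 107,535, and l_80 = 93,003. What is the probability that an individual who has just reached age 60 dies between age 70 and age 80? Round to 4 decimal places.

0.0921

We want 10|10q60 = (l_70 − l_80)/l_60.
This is the probability of reaching 70 but not 80, conditional on being alive at 60: (l_70 − l_80) / l_60.
= (107,535 − 93,003) / 157,814 = 14,532 / 157,814 = 0.092083.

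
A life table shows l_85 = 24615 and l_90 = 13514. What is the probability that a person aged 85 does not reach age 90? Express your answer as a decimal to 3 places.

P(die before 90 | alive at 85) = 1 − l_90/l_85 = 1 − 13514/24615 = (11101)/24615 = 0.450985.

0.451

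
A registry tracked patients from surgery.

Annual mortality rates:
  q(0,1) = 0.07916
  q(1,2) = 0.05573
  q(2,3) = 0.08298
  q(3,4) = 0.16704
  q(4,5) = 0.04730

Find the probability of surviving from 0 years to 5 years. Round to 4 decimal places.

0.6328

Survival from 0 to 5 is the product of surviving each interval: (1 − 0.07916) × (1 − 0.05573) × (1 − 0.08298) × (1 − 0.16704) × (1 − 0.04730).
= 0.92084 × 0.94427 × 0.91702 × 0.83296 × 0.95270 = 0.632761.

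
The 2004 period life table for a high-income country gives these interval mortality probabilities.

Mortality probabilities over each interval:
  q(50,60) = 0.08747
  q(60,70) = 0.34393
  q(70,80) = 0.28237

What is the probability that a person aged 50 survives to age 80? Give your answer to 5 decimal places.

0.42963

The overall survival probability is (1 − 0.08747) × (1 − 0.34393) × (1 − 0.28237).
= 0.91253 × 0.65607 × 0.71763 = 0.429633.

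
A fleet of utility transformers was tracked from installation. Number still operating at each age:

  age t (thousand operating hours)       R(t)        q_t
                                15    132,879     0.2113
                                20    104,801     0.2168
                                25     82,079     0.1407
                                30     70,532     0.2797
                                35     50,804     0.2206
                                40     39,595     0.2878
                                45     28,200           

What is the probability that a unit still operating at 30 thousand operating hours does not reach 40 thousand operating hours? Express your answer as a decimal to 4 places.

P(fail before 40 | operational at 30) = 1 − R(40)/R(30) = 1 − 39,595/70,532 = (30,937)/70,532 = 0.438624.

0.4386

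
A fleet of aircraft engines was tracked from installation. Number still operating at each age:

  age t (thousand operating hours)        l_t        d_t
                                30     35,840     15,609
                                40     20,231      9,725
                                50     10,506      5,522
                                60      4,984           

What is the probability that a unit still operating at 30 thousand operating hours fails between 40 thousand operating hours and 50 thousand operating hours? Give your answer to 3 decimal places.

This is the probability of reaching 40 but not 50, conditional on being operational at 30: (l_40 − l_50) / l_30.
= (20,231 − 10,506) / 35,840 = 9,725 / 35,840 = 0.271345.

0.271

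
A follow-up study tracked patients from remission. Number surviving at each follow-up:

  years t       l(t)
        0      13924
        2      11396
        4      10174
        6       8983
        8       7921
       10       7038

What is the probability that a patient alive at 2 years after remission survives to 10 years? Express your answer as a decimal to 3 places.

The conditional survival probability is l(10)/l(2) = 7038/11396 = 0.617585.

0.618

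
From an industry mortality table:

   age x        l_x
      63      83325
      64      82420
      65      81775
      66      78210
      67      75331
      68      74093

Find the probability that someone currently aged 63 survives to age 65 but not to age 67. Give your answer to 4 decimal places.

0.0773

This is the probability of reaching 65 but not 67, conditional on being alive at 63: (l_65 − l_67) / l_63.
= (81775 − 75331) / 83325 = 6444 / 83325 = 0.077336.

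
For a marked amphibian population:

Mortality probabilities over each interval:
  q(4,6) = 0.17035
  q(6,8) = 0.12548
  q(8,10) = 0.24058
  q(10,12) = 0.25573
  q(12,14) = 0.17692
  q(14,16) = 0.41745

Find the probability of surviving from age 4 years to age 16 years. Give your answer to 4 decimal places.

0.1966

P(survive 4→16) = (1 − 0.17035) × (1 − 0.12548) × (1 − 0.24058) × (1 − 0.25573) × (1 − 0.17692) × (1 − 0.41745).
= 0.82965 × 0.87452 × 0.75942 × 0.74427 × 0.82308 × 0.58255 = 0.196631.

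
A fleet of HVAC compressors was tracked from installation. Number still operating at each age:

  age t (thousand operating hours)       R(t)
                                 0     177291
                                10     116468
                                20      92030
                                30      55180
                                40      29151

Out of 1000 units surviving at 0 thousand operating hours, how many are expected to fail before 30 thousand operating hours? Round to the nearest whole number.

689

The relevant probability is 1 − 55180/177291 = 0.688760.
Expected number = 1000 × 0.688760 = 689.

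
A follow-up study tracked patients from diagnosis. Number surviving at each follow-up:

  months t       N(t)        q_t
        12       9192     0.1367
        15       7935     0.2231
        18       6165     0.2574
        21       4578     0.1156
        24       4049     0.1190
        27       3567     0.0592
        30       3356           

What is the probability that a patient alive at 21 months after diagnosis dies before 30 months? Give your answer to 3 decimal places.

0.267

P(die before 30 | alive at 21) = 1 − N(30)/N(21) = 1 − 3356/4578 = (1222)/4578 = 0.266929.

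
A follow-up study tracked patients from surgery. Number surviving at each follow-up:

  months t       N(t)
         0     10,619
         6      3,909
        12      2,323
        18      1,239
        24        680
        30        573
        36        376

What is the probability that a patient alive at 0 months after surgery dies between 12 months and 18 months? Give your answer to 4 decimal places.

0.1021

This is the probability of reaching 12 but not 18, conditional on being alive at 0: (N(12) − N(18)) / N(0).
= (2,323 − 1,239) / 10,619 = 1,084 / 10,619 = 0.102081.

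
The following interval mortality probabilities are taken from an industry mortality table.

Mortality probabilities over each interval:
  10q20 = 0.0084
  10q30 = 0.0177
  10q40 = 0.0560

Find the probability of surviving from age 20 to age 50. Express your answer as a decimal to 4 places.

0.9195

Survival from 20 to 50 is the product of surviving each interval: (1 − 0.0084) × (1 − 0.0177) × (1 − 0.0560).
= 0.9916 × 0.9823 × 0.9440 = 0.919502.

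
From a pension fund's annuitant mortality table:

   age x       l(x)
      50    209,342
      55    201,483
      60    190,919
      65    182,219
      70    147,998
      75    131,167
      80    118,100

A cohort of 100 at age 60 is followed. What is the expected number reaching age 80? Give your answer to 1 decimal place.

The relevant probability is 118,100/190,919 = 0.618587.
Expected number = 100 × 0.618587 = 61.9.

61.9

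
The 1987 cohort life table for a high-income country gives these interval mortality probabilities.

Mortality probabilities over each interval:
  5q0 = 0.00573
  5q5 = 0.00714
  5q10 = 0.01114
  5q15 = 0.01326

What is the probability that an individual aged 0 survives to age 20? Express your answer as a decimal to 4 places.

0.9632

20p0 = (1 − 0.00573) × (1 − 0.00714) × (1 − 0.01114) × (1 − 0.01326).
= 0.99427 × 0.99286 × 0.98886 × 0.98674 = 0.963230.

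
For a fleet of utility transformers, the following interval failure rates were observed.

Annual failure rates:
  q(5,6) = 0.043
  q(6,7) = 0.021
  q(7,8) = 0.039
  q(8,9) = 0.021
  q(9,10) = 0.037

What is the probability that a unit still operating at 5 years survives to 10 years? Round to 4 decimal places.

0.8488

Chaining the interval survival probabilities: (1 − 0.043) × (1 − 0.021) × (1 − 0.039) × (1 − 0.021) × (1 − 0.037).
= 0.957 × 0.979 × 0.961 × 0.979 × 0.963 = 0.848842.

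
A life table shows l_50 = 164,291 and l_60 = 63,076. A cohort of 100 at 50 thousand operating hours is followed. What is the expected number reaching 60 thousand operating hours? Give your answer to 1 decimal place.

38.4

The relevant probability is 63,076/164,291 = 0.383929.
Expected number = 100 × 0.383929 = 38.4.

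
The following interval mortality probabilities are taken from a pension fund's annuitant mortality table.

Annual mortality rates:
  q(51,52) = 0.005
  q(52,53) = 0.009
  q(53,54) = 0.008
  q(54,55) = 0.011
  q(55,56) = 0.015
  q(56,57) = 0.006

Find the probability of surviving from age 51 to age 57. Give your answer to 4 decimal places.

The overall survival probability is (1 − 0.005) × (1 − 0.009) × (1 − 0.008) × (1 − 0.011) × (1 − 0.015) × (1 − 0.006).
= 0.995 × 0.991 × 0.992 × 0.989 × 0.985 × 0.994 = 0.947169.

0.9472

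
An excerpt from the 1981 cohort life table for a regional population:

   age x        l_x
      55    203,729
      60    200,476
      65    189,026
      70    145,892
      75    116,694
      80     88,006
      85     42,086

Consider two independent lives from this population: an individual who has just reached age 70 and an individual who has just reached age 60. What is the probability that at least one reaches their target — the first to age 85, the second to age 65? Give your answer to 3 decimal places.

p₁ = l_85/l_70 = 42,086/145,892 = 0.288474; p₂ = l_65/l_60 = 189,026/200,476 = 0.942886.
P(at least one) = 1 − (1−p₁)(1−p₂) = 1 − 0.711526 × 0.057114 = 0.959362.

0.959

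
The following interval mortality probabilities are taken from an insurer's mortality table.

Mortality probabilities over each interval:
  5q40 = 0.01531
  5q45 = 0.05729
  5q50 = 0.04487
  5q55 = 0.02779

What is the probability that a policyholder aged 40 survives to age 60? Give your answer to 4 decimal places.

Chaining the interval survival probabilities: (1 − 0.01531) × (1 − 0.05729) × (1 − 0.04487) × (1 − 0.02779).
= 0.98469 × 0.94271 × 0.95513 × 0.97221 = 0.861986.

0.8620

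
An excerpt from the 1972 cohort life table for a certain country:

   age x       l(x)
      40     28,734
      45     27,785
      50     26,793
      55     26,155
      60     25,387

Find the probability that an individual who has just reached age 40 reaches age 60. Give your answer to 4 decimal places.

The conditional survival probability is l(60)/l(40) = 25,387/28,734 = 0.883518.

0.8835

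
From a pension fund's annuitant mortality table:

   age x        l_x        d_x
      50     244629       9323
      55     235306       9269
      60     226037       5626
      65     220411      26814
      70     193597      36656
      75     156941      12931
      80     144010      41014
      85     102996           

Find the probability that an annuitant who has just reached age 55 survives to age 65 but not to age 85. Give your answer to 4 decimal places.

0.4990

We want 10|20q55 = (l_65 − l_85)/l_55.
This is the probability of reaching 65 but not 85, conditional on being alive at 55: (l_65 − l_85) / l_55.
= (220411 − 102996) / 235306 = 117415 / 235306 = 0.498989.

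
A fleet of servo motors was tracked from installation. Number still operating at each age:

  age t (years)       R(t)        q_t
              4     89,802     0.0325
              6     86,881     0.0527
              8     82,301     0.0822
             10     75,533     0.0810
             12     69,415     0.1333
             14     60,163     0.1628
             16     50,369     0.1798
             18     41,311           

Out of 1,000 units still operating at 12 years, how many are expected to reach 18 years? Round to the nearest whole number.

The relevant probability is 41,311/69,415 = 0.595131.
Expected number = 1,000 × 0.595131 = 595.

595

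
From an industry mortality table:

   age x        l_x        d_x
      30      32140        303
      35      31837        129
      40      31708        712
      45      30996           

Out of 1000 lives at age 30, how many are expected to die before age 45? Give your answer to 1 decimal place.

35.6

The relevant probability is 1 − 30996/32140 = 0.035594.
Expected number = 1000 × 0.035594 = 35.6.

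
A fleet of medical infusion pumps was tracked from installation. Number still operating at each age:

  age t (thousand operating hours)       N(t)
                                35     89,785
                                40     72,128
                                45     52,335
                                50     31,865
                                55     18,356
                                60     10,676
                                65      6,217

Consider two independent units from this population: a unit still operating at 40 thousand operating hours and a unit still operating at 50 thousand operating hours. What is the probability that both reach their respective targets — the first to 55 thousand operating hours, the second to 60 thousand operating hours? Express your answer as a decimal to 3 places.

0.085

p₁ = N(55)/N(40) = 18,356/72,128 = 0.254492; p₂ = N(60)/N(50) = 10,676/31,865 = 0.335038.
P(both) = p₁ × p₂ = 0.254492 × 0.335038 = 0.085264.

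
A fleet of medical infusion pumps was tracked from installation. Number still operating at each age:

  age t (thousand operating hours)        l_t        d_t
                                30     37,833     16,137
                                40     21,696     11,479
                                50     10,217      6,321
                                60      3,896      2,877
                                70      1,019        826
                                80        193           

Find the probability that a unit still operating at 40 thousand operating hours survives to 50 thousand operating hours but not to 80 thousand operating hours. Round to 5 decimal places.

This is the probability of reaching 50 but not 80, conditional on being operational at 40: (l_50 − l_80) / l_40.
= (10,217 − 193) / 21,696 = 10,024 / 21,696 = 0.462021.

0.46202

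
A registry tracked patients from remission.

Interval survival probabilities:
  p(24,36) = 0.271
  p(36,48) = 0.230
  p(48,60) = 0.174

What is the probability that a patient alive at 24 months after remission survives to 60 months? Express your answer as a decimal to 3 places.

0.011

The overall survival probability is 0.271 × 0.230 × 0.174.
= 0.010845.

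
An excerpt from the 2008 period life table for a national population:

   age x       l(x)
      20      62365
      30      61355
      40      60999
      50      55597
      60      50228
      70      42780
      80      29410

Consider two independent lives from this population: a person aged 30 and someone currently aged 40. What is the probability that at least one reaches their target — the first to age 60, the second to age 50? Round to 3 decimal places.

p₁ = l(60)/l(30) = 50228/61355 = 0.818646; p₂ = l(50)/l(40) = 55597/60999 = 0.911441.
P(at least one) = 1 − (1−p₁)(1−p₂) = 1 − 0.181354 × 0.088559 = 0.983939.

0.984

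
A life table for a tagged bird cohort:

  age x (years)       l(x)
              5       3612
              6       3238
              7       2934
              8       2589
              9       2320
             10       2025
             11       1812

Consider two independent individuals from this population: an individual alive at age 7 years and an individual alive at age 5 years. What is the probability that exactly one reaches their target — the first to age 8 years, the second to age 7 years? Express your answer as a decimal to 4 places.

p₁ = l(8)/l(7) = 2589/2934 = 0.882413; p₂ = l(7)/l(5) = 2934/3612 = 0.812292.
P(exactly one) = p₁(1−p₂) + (1−p₁)p₂ = 0.165636 + 0.095515 = 0.261151.

0.2612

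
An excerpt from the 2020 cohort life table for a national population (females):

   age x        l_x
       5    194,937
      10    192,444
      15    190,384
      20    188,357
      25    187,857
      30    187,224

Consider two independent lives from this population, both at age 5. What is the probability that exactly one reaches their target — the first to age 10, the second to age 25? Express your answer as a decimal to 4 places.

p₁ = l_10/l_5 = 192,444/194,937 = 0.987211; p₂ = l_25/l_5 = 187,857/194,937 = 0.963681.
P(exactly one) = p₁(1−p₂) + (1−p₁)p₂ = 0.035855 + 0.012325 = 0.048179.

0.0482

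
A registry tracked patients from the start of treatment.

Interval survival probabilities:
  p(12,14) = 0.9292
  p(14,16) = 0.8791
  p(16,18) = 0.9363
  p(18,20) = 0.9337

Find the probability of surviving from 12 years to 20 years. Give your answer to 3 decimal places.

0.714

The overall survival probability is 0.9292 × 0.8791 × 0.9363 × 0.9337.
= 0.714118.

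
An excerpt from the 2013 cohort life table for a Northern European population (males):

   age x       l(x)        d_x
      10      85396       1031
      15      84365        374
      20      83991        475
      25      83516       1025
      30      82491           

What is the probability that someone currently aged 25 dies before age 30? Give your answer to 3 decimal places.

0.012

P(die before 30 | alive at 25) = 1 − l(30)/l(25) = 1 − 82491/83516 = (1025)/83516 = 0.012273.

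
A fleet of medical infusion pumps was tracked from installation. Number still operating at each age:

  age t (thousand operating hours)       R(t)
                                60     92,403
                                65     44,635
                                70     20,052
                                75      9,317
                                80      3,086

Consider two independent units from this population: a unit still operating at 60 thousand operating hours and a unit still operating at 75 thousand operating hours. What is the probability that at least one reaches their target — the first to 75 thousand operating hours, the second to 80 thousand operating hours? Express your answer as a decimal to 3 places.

p₁ = R(75)/R(60) = 9,317/92,403 = 0.100830; p₂ = R(80)/R(75) = 3,086/9,317 = 0.331222.
P(at least one) = 1 − (1−p₁)(1−p₂) = 1 − 0.899170 × 0.668778 = 0.398655.

0.399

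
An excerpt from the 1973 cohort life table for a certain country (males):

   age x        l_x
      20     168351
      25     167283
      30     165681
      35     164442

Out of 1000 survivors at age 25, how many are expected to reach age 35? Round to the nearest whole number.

983

The relevant probability is 164442/167283 = 0.983017.
Expected number = 1000 × 0.983017 = 983.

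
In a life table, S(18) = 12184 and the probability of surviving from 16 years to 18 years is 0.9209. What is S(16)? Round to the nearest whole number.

S(16) = S(18) / p = 12184 / 0.9209 = 13231.

13231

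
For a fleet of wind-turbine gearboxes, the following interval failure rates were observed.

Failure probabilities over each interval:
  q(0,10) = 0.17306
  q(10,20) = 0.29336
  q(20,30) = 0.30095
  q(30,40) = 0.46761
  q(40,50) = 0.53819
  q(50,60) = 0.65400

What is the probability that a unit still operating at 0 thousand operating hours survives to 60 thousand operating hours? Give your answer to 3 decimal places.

P(survive 0→60) = (1 − 0.17306) × (1 − 0.29336) × (1 − 0.30095) × (1 − 0.46761) × (1 − 0.53819) × (1 − 0.65400).
= 0.82694 × 0.70664 × 0.69905 × 0.53239 × 0.46181 × 0.34600 = 0.034750.

0.035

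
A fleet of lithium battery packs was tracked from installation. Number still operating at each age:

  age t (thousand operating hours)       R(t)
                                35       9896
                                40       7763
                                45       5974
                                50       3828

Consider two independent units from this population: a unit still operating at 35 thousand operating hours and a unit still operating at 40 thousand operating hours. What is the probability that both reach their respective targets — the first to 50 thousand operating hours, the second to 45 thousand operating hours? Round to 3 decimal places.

p₁ = R(50)/R(35) = 3828/9896 = 0.386823; p₂ = R(45)/R(40) = 5974/7763 = 0.769548.
P(both) = p₁ × p₂ = 0.386823 × 0.769548 = 0.297679.

0.298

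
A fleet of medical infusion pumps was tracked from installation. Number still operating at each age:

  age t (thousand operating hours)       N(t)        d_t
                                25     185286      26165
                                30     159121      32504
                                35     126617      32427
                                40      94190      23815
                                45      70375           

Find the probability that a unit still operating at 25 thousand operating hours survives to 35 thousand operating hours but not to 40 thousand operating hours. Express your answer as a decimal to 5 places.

0.17501

This is the probability of reaching 35 but not 40, conditional on being operational at 25: (N(35) − N(40)) / N(25).
= (126617 − 94190) / 185286 = 32427 / 185286 = 0.175011.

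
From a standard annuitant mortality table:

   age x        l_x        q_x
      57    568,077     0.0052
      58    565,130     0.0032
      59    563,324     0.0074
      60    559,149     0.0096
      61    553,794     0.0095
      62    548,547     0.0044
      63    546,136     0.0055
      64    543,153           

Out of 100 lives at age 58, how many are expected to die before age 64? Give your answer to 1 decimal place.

3.9

The relevant probability is 1 − 543,153/565,130 = 0.038888.
Expected number = 100 × 0.038888 = 3.9.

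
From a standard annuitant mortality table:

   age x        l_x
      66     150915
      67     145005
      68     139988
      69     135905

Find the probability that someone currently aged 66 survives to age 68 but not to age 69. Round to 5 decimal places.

We want 2|1q66 = (l_68 − l_69)/l_66.
This is the probability of reaching 68 but not 69, conditional on being alive at 66: (l_68 − l_69) / l_66.
= (139988 − 135905) / 150915 = 4083 / 150915 = 0.027055.

0.02705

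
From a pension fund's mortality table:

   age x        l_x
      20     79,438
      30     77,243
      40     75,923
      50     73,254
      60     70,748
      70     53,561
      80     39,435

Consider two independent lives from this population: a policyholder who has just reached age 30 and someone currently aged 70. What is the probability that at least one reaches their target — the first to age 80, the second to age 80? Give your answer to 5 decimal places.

0.87091

p₁ = l_80/l_30 = 39,435/77,243 = 0.510532; p₂ = l_80/l_70 = 39,435/53,561 = 0.736263.
P(at least one) = 1 − (1−p₁)(1−p₂) = 1 − 0.489468 × 0.263737 = 0.870909.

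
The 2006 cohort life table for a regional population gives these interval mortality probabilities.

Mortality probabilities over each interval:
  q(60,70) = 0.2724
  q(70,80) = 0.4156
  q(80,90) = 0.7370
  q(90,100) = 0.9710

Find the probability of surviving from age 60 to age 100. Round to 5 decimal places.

The overall survival probability is (1 − 0.2724) × (1 − 0.4156) × (1 − 0.7370) × (1 − 0.9710).
= 0.7276 × 0.5844 × 0.2630 × 0.0290 = 0.003243.

0.00324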